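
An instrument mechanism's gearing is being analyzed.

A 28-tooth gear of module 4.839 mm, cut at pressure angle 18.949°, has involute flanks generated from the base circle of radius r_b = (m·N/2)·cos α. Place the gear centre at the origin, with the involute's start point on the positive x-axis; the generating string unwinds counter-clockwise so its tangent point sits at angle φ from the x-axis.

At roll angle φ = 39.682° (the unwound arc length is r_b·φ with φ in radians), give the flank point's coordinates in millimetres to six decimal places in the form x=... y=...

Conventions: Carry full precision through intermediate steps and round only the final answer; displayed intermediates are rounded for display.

topology: single-mesh involute geometry — m = 4.839, N = 28
pitch radius r_p = m·N/2 = 4.839·28/2 = 67.746000
base radius r_b = r_p·cos α = 67.746000·cos 18.949° = 64.074708
roll angle φ = 39.682° = 0.69258155 rad
x = r_b·(cos φ + φ·sin φ) = 77.647755
y = r_b·(sin φ − φ·cos φ) = 6.760854

x=77.647755 y=6.760854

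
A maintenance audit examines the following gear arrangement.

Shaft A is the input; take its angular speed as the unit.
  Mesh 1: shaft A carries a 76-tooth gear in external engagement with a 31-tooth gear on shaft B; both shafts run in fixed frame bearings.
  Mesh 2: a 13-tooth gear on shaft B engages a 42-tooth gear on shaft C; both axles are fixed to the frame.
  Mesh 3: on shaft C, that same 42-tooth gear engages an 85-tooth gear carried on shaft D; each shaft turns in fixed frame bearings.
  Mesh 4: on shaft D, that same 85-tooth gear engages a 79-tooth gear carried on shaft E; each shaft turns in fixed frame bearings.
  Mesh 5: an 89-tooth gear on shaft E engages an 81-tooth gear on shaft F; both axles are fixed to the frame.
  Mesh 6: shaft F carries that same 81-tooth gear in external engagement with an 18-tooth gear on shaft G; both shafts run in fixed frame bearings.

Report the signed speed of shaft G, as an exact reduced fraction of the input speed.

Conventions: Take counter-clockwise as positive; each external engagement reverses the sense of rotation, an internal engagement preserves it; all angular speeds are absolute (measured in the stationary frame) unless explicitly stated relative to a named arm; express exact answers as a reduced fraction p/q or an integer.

6-mesh fixed-axis compound train (all bearings frame-fixed)
mesh 1 [76T→31T]: |ω|/ω_in = 1×76/31 = 76/31, sense flips to −
mesh 2 [13T→42T]: |ω|/ω_in = (76/31)×13/42 = 494/651, sense flips to +
mesh 3 [42T→85T]: |ω|/ω_in = (494/651)×42/85 = 988/2635, sense flips to −
mesh 4 [85T→79T]: |ω|/ω_in = (988/2635)×85/79 = 988/2449, sense flips to +
mesh 5 [89T→81T]: |ω|/ω_in = (988/2449)×89/81 = 87932/198369, sense flips to −
mesh 6 [81T→18T]: |ω|/ω_in = (87932/198369)×81/18 = 43966/22041, sense flips to +
signed output speed (× input speed) = 43966/22041

43966/22041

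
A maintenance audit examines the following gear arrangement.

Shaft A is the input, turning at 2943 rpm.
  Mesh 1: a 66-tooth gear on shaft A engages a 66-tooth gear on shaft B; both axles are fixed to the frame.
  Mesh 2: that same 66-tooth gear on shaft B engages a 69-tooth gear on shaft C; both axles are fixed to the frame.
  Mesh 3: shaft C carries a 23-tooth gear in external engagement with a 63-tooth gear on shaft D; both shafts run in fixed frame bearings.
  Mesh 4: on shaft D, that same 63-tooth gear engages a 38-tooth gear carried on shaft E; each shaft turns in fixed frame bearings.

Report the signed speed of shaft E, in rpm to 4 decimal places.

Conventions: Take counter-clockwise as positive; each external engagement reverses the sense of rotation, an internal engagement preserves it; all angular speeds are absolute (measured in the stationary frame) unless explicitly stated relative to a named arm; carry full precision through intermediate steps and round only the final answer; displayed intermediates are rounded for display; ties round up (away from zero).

recognized (5 fixed axles, 4 meshes): fixed-axis compound train
mesh 1 [66T→66T]: ω = 2943.0000×66/66 = 2943.0000 rpm, sense flips to −
mesh 2 [66T→69T]: ω = 2943.0000×66/69 = 2815.0435 rpm, sense flips to +
mesh 3 [23T→63T]: ω = 2815.0435×23/63 = 1027.7143 rpm, sense flips to −
mesh 4 [63T→38T]: ω = 1027.7143×63/38 = 1703.8421 rpm, sense flips to +
signed output speed = +1703.8421 rpm

+1703.8421 rpm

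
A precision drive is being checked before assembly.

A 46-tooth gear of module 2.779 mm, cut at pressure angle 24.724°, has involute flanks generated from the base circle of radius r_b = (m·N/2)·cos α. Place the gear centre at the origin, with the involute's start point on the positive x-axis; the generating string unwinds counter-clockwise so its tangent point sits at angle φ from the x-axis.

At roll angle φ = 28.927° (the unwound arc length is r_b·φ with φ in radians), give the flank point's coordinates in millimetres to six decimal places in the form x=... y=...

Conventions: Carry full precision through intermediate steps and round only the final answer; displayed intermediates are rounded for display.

x=64.992386 y=2.427571

class = single-mesh tooth geometry [base-circle involute, m = 2.779, 46T]
pitch radius r_p = m·N/2 = 2.779·46/2 = 63.917000
base radius r_b = r_p·cos α = 63.917000·cos 24.724° = 58.057924
roll angle φ = 28.927° = 0.50487139 rad
x = r_b·(cos φ + φ·sin φ) = 64.992386
y = r_b·(sin φ − φ·cos φ) = 2.427571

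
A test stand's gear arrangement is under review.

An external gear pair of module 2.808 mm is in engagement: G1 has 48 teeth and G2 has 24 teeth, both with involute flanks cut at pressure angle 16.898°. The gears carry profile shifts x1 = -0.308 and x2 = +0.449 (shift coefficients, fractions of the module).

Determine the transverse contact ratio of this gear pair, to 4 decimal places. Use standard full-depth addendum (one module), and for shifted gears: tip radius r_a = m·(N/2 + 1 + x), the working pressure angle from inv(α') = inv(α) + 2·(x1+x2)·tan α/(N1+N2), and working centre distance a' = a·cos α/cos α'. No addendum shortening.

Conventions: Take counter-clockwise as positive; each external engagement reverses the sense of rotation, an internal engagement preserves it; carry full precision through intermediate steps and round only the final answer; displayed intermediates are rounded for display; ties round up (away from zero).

topology: single-mesh involute geometry — m = 2.808, 48T/24T pair
base radii: r_b1 = 64.482265, r_b2 = 32.241132
tip radii: r_a1 = 69.335136, r_a2 = 37.764792
inv(α') = inv(16.898°) + 2·(-0.308+0.449)·tan α/(48+24) = 0.01004919  ⇒  α' = 17.60481°
a' = a·cos α / cos α' = 101.0880·cos 16.898°/cos 17.60481° = 101.475998
action lengths: √(r_a1²−r_b1²) = 25.483300, √(r_a2²−r_b2²) = 19.664407
base pitch p_b = π·m·cos α = 8.440709
CR = (25.483300 + 19.664407 − 101.475998·sin 17.60481°)/8.440709 = 1.712688
contact ratio ≈ 1.7127

1.7127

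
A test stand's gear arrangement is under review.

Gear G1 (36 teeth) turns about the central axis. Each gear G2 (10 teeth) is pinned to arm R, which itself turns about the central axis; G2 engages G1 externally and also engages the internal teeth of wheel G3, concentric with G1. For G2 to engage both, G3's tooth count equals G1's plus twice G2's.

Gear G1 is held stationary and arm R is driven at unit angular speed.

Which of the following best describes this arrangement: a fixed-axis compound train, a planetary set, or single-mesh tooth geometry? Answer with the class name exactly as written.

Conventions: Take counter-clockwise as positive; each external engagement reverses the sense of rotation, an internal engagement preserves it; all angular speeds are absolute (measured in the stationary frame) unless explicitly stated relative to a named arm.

planetary set

class = planetary set [G3 = 36+2·10 = 56; Willis about the carrier]
classification: planetary set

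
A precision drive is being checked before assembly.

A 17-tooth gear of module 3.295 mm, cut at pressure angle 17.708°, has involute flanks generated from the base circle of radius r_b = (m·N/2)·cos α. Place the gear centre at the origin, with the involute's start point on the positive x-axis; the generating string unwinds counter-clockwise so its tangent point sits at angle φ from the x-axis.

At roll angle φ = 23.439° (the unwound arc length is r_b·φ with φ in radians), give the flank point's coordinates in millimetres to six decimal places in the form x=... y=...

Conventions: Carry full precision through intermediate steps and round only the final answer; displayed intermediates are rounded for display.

x=28.820463 y=0.598737

topology: single-mesh involute geometry — m = 3.295, N = 17
pitch radius r_p = m·N/2 = 3.295·17/2 = 28.007500
base radius r_b = r_p·cos α = 28.007500·cos 17.708° = 26.680477
roll angle φ = 23.439° = 0.40908772 rad
x = r_b·(cos φ + φ·sin φ) = 28.820463
y = r_b·(sin φ − φ·cos φ) = 0.598737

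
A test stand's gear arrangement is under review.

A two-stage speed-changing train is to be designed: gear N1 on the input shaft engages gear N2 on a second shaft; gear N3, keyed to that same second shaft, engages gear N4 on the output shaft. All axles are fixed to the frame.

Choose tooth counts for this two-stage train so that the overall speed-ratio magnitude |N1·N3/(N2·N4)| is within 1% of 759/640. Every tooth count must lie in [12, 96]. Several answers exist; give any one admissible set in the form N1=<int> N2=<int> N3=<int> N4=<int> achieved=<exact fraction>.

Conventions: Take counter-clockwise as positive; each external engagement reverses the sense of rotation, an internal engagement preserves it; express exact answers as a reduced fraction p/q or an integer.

N1=23 N2=16 N3=33 N4=40 achieved=759/640

topology: fixed-axis compound train — 2 stages, target 759/640
target = 759/640 in lowest terms: an exact hit needs N1·N3 = k·759 and N2·N4 = k·640 for one integer k, every count in [12, 96]; additionally prefer no 1:1 stage (N1 ≠ N2, N3 ≠ N4)
k = 1: N1·N3 = 759 = 23·33, N2·N4 = 640 = 16·40
achieved = 23·33/(16·40) = 759/640; |achieved − target| = 0 ≤ 759/64000 ✓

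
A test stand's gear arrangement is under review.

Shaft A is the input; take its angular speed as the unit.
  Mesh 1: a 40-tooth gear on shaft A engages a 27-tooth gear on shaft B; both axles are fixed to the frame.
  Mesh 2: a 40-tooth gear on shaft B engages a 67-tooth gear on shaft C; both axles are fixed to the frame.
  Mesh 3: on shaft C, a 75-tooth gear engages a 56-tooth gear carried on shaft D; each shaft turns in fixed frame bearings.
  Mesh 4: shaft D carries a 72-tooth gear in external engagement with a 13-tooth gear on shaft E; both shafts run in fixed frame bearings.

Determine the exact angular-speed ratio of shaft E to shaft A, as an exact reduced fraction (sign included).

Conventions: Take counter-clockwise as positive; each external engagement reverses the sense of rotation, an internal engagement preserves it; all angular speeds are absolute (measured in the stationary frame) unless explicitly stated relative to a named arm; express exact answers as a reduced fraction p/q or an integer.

class = fixed-axis compound train [4 meshes; 4 ratios multiply, 4 sense flips]
mesh 1 [40T→27T]: running ratio 40/27, sense −
mesh 2 [40T→67T]: running ratio 1600/1809, sense +
mesh 3 [75T→56T]: running ratio 5000/4221, sense −
mesh 4 [72T→13T]: running ratio 40000/6097, sense +
ω_out/ω_in = 40000/6097

40000/6097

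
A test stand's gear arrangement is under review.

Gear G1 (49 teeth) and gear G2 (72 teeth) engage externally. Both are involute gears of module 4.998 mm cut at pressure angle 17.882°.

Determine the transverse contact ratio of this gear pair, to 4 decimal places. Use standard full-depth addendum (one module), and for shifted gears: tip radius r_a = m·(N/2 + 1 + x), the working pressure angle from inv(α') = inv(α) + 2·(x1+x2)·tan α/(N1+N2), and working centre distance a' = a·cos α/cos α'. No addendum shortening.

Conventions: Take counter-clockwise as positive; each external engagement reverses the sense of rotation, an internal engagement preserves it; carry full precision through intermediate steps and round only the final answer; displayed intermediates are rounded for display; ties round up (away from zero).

1.9127

single-mesh involute tooth geometry (49T engaging 72T at module 4.998)
base radii: r_b1 = 116.535504, r_b2 = 171.235843
tip radii: r_a1 = 127.449000, r_a2 = 184.926000
no profile shift: α' = α, a' = a
action lengths: √(r_a1²−r_b1²) = 51.601587, √(r_a2²−r_b2²) = 69.827727
base pitch p_b = π·m·cos α = 14.943146
CR = (51.601587 + 69.827727 − 302.379000·sin 17.88200°)/14.943146 = 1.912685
contact ratio ≈ 1.9127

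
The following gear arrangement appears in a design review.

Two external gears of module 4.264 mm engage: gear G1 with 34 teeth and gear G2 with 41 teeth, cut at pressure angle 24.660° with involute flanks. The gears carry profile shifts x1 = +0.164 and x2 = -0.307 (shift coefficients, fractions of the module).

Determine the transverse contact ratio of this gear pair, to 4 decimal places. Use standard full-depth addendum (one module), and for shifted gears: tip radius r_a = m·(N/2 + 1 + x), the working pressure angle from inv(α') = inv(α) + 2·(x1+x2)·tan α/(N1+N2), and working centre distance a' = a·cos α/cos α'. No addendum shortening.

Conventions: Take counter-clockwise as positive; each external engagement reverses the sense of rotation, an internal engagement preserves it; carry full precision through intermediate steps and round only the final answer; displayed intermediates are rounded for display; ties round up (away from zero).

single-mesh involute tooth geometry (34T engaging 41T at module 4.264)
base radii: r_b1 = 65.877071, r_b2 = 79.439998
tip radii: r_a1 = 77.451296, r_a2 = 90.366952
inv(α') = inv(24.660°) + 2·(+0.164-0.307)·tan α/(34+41) = 0.02695415  ⇒  α' = 24.17330°
a' = a·cos α / cos α' = 159.9000·cos 24.660°/cos 24.17330° = 159.284572
action lengths: √(r_a1²−r_b1²) = 40.729777, √(r_a2²−r_b2²) = 43.075199
base pitch p_b = π·m·cos α = 12.174054
CR = (40.729777 + 43.075199 − 159.284572·sin 24.17330°)/12.174054 = 1.526054
contact ratio ≈ 1.5261

1.5261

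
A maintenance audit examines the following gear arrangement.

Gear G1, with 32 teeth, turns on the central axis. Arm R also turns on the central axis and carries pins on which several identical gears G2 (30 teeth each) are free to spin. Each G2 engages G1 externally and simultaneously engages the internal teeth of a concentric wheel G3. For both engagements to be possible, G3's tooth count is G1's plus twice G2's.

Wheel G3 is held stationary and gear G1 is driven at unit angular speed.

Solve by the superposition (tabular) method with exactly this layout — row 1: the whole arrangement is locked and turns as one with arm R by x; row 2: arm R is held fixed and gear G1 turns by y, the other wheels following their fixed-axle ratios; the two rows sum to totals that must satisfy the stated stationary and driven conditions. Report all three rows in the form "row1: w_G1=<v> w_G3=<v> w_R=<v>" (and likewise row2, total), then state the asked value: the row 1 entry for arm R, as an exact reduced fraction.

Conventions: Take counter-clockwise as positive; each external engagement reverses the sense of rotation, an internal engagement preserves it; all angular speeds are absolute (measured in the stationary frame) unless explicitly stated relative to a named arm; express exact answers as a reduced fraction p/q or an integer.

row1: w_G1=8/31 w_G3=8/31 w_R=8/31
row2: w_G1=23/31 w_G3=-8/31 w_R=0
total: w_G1=1 w_G3=0 w_R=8/31
asked value: 8/31

planetary set (32T centre, 30T on arm, 92T internal) — Willis relation
row 1: whole set turns with the arm by x
row 2 (arm held, sun turns y): ω_ring = −(32/92)·y, ω_arm = 0
boundary: total ω_ring = x − (32/92)·y = 0 and total ω_sun = x + y = 1  ⇒  y = 23/31, x = 8/31
row 2 ring = −(32/92)·23/31 = -8/31
totals (row 1 + row 2): sun 8/31 + 23/31 = 1, ring 8/31 + (-8/31) = 0, arm 8/31 + 0 = 8/31
asked cell (row1, arm) = 8/31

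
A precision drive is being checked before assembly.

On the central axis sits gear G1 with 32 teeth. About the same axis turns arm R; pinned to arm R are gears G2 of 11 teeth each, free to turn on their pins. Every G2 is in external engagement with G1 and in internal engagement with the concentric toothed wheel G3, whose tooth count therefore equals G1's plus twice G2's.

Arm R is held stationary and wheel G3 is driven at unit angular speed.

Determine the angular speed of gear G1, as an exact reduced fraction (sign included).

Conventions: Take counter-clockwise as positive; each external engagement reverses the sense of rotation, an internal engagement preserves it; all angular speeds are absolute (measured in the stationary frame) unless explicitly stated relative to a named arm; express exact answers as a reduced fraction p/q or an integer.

-27/16

class = planetary set [G3 = 32+2·11 = 54; Willis about the carrier]
ring teeth: 32 + 2·11 = 54
32(ω_sun−ω_arm) = −54(ω_ring−ω_arm),  ω_arm = 0, ω_ring = 1
ω_sun = 0 − (54/32)(1−0) = -27/16
exact speed ratio = -27/16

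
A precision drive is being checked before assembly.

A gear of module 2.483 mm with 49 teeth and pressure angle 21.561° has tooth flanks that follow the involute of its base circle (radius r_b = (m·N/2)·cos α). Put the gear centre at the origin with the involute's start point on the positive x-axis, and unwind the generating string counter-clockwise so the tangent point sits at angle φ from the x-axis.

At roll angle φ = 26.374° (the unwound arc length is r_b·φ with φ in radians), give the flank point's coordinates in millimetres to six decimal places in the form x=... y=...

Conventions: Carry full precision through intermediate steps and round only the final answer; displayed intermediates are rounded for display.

class = single-mesh tooth geometry [base-circle involute, m = 2.483, 49T]
pitch radius r_p = m·N/2 = 2.483·49/2 = 60.833500
base radius r_b = r_p·cos α = 60.833500·cos 21.561° = 56.576788
roll angle φ = 26.374° = 0.46031314 rad
x = r_b·(cos φ + φ·sin φ) = 62.256969
y = r_b·(sin φ − φ·cos φ) = 1.800723

x=62.256969 y=1.800723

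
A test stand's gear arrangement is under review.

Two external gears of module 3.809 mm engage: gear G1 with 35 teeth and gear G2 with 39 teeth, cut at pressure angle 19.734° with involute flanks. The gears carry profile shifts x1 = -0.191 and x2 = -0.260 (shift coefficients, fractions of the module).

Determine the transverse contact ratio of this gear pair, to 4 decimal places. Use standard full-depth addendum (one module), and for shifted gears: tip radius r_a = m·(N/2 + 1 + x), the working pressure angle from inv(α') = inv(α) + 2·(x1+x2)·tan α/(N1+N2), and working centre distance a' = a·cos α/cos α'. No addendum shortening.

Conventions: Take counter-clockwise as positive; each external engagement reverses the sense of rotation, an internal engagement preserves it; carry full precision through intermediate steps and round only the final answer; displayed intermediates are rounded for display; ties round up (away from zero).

class = single-mesh tooth geometry [involute pair 35T × 39T, m = 3.809]
base radii: r_b1 = 62.742728, r_b2 = 69.913325
tip radii: r_a1 = 69.738981, r_a2 = 77.094160
inv(α') = inv(19.734°) + 2·(-0.191-0.260)·tan α/(35+39) = 0.00992567  ⇒  α' = 17.53422°
a' = a·cos α / cos α' = 140.9330·cos 19.734°/cos 17.53422° = 139.119959
action lengths: √(r_a1²−r_b1²) = 30.444631, √(r_a2²−r_b2²) = 32.490559
base pitch p_b = π·m·cos α = 11.263548
CR = (30.444631 + 32.490559 − 139.119959·sin 17.53422°)/11.263548 = 1.866355
contact ratio ≈ 1.8664

1.8664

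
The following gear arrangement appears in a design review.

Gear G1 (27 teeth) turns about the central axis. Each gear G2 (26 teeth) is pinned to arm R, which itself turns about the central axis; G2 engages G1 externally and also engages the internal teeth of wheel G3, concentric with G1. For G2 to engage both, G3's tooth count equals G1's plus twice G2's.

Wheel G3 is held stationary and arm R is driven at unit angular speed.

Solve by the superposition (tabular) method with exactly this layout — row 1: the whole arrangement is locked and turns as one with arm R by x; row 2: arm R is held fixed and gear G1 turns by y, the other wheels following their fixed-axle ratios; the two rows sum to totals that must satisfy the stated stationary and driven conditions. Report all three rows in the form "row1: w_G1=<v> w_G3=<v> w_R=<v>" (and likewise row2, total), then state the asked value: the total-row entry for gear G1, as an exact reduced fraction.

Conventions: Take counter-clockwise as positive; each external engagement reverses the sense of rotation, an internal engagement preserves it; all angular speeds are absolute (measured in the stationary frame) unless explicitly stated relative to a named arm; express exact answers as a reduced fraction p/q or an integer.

class = planetary set [G3 = 27+2·26 = 79; Willis about the carrier]
row 1: whole set turns with the arm by x
row 2 — arm fixed, fixed-axis ratios: sun y, ring −(27/79)·y, arm 0
boundary: total ω_ring = x − (27/79)·y = 0 and total ω_arm = x = 1  ⇒  y = 79/27, x = 1
row 2 ring = −(27/79)·79/27 = -1
totals (row 1 + row 2): sun 1 + 79/27 = 106/27, ring 1 + (-1) = 0, arm 1 + 0 = 1
asked cell (total, sun) = 106/27

row1: w_G1=1 w_G3=1 w_R=1
row2: w_G1=79/27 w_G3=-1 w_R=0
total: w_G1=106/27 w_G3=0 w_R=1
asked value: 106/27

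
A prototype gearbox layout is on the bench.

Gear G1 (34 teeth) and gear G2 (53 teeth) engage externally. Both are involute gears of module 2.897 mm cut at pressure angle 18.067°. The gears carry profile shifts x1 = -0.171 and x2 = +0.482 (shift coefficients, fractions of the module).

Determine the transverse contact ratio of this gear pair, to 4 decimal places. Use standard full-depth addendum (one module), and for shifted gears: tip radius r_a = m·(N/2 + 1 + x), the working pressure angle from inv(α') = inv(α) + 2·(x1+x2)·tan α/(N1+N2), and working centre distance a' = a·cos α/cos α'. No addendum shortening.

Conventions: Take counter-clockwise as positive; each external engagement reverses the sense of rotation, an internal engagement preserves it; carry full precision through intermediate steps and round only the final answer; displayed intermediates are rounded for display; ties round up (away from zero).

single-mesh involute tooth geometry (34T engaging 53T at module 2.897)
base radii: r_b1 = 46.820754, r_b2 = 72.985293
tip radii: r_a1 = 51.650613, r_a2 = 81.063854
inv(α') = inv(18.067°) + 2·(-0.171+0.482)·tan α/(34+53) = 0.01321661  ⇒  α' = 19.23912°
a' = a·cos α / cos α' = 126.0195·cos 18.067°/cos 19.23912° = 126.892807
action lengths: √(r_a1²−r_b1²) = 21.808320, √(r_a2²−r_b2²) = 35.277407
base pitch p_b = π·m·cos α = 8.652455
CR = (21.808320 + 35.277407 − 126.892807·sin 19.23912°)/8.652455 = 1.765176
contact ratio ≈ 1.7652

1.7652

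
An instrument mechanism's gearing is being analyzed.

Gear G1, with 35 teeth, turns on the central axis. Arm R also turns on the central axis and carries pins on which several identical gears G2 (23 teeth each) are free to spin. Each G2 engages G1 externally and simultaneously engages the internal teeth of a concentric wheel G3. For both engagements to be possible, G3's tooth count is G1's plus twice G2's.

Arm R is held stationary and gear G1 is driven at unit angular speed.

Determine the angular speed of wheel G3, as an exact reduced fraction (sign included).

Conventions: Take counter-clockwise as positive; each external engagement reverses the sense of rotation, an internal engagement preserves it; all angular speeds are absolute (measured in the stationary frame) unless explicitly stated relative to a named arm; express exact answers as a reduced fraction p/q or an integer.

planetary set (35T centre, 23T on arm, 81T internal) — Willis relation
ring teeth: 35 + 2·23 = 81
35(ω_sun−ω_arm) = −81(ω_ring−ω_arm),  ω_arm = 0, ω_sun = 1
ω_ring = 0 − (35/81)(1−0) = -35/81
exact speed ratio = -35/81

-35/81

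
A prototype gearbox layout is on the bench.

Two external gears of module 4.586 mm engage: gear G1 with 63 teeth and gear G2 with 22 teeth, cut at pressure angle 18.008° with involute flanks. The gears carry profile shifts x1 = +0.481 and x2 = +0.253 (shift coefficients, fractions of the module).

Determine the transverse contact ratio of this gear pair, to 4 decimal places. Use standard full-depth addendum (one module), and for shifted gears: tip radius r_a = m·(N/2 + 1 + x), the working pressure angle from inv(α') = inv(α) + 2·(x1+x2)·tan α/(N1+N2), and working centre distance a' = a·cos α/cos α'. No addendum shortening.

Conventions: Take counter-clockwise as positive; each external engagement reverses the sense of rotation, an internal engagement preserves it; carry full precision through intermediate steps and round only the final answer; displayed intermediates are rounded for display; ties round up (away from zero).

topology: single-mesh involute geometry — m = 4.586, 63T/22T pair
base radii: r_b1 = 137.382439, r_b2 = 47.974820
tip radii: r_a1 = 151.250866, r_a2 = 56.192258
inv(α') = inv(18.008°) + 2·(+0.481+0.253)·tan α/(63+22) = 0.01638940  ⇒  α' = 20.62104°
a' = a·cos α / cos α' = 194.9050·cos 18.008°/cos 20.62104° = 198.046012
action lengths: √(r_a1²−r_b1²) = 63.268396, √(r_a2²−r_b2²) = 29.257247
base pitch p_b = π·m·cos α = 13.701577
CR = (63.268396 + 29.257247 − 198.046012·sin 20.62104°)/13.701577 = 1.662345
contact ratio ≈ 1.6623

1.6623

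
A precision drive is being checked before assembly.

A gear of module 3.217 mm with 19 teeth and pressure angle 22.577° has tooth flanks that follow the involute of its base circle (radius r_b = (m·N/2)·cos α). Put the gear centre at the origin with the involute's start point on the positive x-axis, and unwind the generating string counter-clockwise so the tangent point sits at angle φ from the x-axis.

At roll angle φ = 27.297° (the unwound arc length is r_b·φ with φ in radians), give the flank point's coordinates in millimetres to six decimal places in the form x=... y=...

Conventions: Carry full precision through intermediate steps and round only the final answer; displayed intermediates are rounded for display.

single-mesh involute tooth geometry (19T wheel at module 3.217)
pitch radius r_p = m·N/2 = 3.217·19/2 = 30.561500
base radius r_b = r_p·cos α = 30.561500·cos 22.577° = 28.219401
roll angle φ = 27.297° = 0.47642253 rad
x = r_b·(cos φ + φ·sin φ) = 31.242547
y = r_b·(sin φ − φ·cos φ) = 0.994291

x=31.242547 y=0.994291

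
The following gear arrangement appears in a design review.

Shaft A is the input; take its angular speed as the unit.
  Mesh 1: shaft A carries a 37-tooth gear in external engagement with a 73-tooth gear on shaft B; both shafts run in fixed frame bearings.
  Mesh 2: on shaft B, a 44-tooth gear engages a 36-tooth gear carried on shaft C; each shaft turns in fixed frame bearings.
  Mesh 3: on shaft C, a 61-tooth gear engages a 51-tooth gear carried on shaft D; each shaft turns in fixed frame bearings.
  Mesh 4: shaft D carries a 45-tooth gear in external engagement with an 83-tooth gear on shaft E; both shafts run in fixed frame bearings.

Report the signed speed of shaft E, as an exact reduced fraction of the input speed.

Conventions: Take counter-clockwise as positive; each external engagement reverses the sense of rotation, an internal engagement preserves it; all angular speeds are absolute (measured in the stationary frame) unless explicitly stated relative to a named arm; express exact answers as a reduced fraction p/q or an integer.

124135/309009

4-mesh fixed-axis compound train (all bearings frame-fixed)
mesh 1 [37T→73T]: |ω|/ω_in = 1×37/73 = 37/73, sense flips to −
mesh 2 [44T→36T]: |ω|/ω_in = (37/73)×44/36 = 407/657, sense flips to +
mesh 3 [61T→51T]: |ω|/ω_in = (407/657)×61/51 = 24827/33507, sense flips to −
mesh 4 [45T→83T]: |ω|/ω_in = (24827/33507)×45/83 = 124135/309009, sense flips to +
signed output speed (× input speed) = 124135/309009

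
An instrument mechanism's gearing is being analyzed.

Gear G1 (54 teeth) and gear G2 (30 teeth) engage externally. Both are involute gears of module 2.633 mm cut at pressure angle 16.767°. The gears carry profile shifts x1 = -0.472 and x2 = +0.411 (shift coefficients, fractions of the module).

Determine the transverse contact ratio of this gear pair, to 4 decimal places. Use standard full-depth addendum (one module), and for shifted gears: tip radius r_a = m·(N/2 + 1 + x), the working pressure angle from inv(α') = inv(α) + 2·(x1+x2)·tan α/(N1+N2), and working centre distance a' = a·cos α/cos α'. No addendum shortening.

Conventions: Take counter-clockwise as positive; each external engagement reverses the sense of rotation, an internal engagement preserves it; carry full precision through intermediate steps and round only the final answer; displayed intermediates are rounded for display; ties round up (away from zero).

1.8275

class = single-mesh tooth geometry [involute pair 54T × 30T, m = 2.633]
base radii: r_b1 = 68.068624, r_b2 = 37.815902
tip radii: r_a1 = 72.481224, r_a2 = 43.210163
inv(α') = inv(16.767°) + 2·(-0.472+0.411)·tan α/(54+30) = 0.00821251  ⇒  α' = 16.48584°
a' = a·cos α / cos α' = 110.5860·cos 16.767°/cos 16.48584° = 110.424072
action lengths: √(r_a1²−r_b1²) = 24.903620, √(r_a2²−r_b2²) = 20.906356
base pitch p_b = π·m·cos α = 7.920144
CR = (24.903620 + 20.906356 − 110.424072·sin 16.48584°)/7.920144 = 1.827493
contact ratio ≈ 1.8275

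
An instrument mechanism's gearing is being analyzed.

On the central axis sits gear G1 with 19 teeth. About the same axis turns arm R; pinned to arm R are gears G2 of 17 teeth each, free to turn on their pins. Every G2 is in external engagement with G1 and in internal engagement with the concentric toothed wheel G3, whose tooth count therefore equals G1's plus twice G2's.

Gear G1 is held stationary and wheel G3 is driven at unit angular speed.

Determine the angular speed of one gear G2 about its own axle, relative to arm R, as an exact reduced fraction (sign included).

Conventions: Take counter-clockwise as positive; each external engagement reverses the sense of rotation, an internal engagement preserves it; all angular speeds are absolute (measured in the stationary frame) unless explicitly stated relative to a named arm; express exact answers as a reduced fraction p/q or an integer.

recognized (axles ride arm R): planetary set, 19/17/53 teeth
ring teeth: 19 + 2·17 = 53
19(ω_sun−ω_arm) = −53(ω_ring−ω_arm),  ω_sun = 0, ω_ring = 1
19(0−ω_arm) = −53(1−ω_arm)  ⇒  72·ω_arm = 53  ⇒  ω_arm = 53/72
sun–planet mesh: 19·(0−53/72) = −17·(ω_p−ω_arm)  ⇒  ω_p−ω_arm = 1007/1224
exact speed ratio = 1007/1224

1007/1224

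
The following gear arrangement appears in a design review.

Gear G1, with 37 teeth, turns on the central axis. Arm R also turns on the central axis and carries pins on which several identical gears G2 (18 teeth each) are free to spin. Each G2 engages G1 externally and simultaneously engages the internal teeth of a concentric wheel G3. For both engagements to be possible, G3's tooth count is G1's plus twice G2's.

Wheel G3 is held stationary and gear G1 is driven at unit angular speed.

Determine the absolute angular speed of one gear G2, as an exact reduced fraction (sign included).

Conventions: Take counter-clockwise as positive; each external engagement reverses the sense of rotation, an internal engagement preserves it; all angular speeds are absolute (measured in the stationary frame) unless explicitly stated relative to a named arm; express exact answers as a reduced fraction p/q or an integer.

recognized (axles ride arm R): planetary set, 37/18/73 teeth
ring teeth: 37 + 2·18 = 73
37(ω_sun−ω_arm) = −73(ω_ring−ω_arm),  ω_ring = 0, ω_sun = 1
37(1−ω_arm) = −73(0−ω_arm)  ⇒  110·ω_arm = 37  ⇒  ω_arm = 37/110
sun–planet mesh: 37·(1−37/110) = −18·(ω_p−ω_arm)  ⇒  ω_p−ω_arm = -2701/1980
ω_p = 37/110 − 2701/1980 = -37/36
exact speed ratio = -37/36

-37/36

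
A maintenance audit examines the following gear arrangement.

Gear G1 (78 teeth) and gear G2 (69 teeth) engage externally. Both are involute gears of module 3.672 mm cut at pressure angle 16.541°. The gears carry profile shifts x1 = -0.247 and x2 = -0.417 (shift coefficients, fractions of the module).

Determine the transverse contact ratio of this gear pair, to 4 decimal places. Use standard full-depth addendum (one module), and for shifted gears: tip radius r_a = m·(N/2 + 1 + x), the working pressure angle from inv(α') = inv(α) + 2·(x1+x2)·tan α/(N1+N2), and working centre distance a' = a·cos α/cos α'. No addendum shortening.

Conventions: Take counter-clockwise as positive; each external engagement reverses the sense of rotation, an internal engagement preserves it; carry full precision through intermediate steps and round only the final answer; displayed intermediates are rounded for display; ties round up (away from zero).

2.2977

class = single-mesh tooth geometry [involute pair 78T × 69T, m = 3.672]
base radii: r_b1 = 137.281516, r_b2 = 121.441341
tip radii: r_a1 = 145.973016, r_a2 = 128.824776
inv(α') = inv(16.541°) + 2·(-0.247-0.417)·tan α/(78+69) = 0.00561409  ⇒  α' = 14.55907°
a' = a·cos α / cos α' = 269.8920·cos 16.541°/cos 14.55907° = 267.306333
action lengths: √(r_a1²−r_b1²) = 49.617605, √(r_a2²−r_b2²) = 42.986318
base pitch p_b = π·m·cos α = 11.058528
CR = (49.617605 + 42.986318 − 267.306333·sin 14.55907°)/11.058528 = 2.297683
contact ratio ≈ 2.2977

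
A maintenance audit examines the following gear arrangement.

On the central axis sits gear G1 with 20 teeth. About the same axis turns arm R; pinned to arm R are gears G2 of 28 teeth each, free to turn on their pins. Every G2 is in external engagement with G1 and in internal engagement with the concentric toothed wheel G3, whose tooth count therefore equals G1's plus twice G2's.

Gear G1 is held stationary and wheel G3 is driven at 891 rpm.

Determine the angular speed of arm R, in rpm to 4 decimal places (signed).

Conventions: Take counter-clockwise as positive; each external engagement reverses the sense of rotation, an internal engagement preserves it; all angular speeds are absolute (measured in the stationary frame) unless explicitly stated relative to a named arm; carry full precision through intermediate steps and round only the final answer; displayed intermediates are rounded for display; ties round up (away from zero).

+705.3750 rpm

topology: planetary set — G1 20T / G2 28T / G3 76T, arm = carrier (Willis)
normalise by the input: solve with ω_ring = 1, then scale by 891 rpm
ring teeth: 20 + 2·28 = 76
20(ω_sun−ω_arm) = −76(ω_ring−ω_arm),  ω_sun = 0, ω_ring = 1
20(0−ω_arm) = −76(1−ω_arm)  ⇒  96·ω_arm = 76  ⇒  ω_arm = 19/24
scale: ω_arm = 19/24 × 891 rpm = +705.3750 rpm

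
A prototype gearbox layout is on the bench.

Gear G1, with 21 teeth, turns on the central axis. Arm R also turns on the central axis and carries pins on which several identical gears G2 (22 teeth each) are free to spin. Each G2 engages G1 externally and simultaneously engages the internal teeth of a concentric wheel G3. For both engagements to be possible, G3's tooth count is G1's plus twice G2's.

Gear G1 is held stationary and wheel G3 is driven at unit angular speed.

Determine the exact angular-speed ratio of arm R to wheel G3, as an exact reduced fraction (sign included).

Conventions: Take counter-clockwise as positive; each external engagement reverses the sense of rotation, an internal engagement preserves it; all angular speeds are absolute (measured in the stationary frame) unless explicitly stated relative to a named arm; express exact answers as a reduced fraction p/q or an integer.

class = planetary set [G3 = 21+2·22 = 65; Willis about the carrier]
ring teeth: 21 + 2·22 = 65
21(ω_sun−ω_arm) = −65(ω_ring−ω_arm),  ω_sun = 0, ω_ring = 1
21(0−ω_arm) = −65(1−ω_arm)  ⇒  86·ω_arm = 65  ⇒  ω_arm = 65/86
ω_out/ω_in = 65/86

65/86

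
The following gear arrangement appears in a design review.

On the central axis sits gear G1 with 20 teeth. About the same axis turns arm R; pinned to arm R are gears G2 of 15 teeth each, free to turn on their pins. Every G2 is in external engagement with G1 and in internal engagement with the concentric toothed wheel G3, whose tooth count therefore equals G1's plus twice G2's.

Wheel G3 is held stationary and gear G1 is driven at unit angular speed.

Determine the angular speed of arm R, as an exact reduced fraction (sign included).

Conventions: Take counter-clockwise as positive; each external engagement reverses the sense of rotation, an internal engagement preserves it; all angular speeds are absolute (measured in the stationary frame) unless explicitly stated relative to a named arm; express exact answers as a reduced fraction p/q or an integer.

2/7

topology: planetary set — G1 20T / G2 15T / G3 50T, arm = carrier (Willis)
ring teeth: 20 + 2·15 = 50
20(ω_sun−ω_arm) = −50(ω_ring−ω_arm),  ω_ring = 0, ω_sun = 1
20(1−ω_arm) = −50(0−ω_arm)  ⇒  70·ω_arm = 20  ⇒  ω_arm = 2/7
exact speed ratio = 2/7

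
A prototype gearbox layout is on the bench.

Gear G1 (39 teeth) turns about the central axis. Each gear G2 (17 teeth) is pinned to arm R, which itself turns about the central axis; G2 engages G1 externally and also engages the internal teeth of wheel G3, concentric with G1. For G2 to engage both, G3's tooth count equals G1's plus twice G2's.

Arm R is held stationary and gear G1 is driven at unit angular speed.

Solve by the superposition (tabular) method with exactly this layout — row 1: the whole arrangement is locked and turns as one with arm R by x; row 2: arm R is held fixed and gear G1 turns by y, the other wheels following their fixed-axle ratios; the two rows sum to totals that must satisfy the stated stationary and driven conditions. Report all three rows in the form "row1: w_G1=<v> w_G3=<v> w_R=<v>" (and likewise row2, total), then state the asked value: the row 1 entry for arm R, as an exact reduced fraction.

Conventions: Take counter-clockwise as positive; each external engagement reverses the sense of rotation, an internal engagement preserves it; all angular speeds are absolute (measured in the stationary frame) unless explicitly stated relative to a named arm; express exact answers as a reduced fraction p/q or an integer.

class = planetary set [G3 = 39+2·17 = 73; Willis about the carrier]
row 1 — lock + rotate with arm: ω_sun = ω_ring = ω_arm = x
superposition row 2 [arm held]: sun y, ring −(39/73)·y, arm 0
boundary: total ω_arm = x = 0 and total ω_sun = x + y = 1  ⇒  y = 1, x = 0
row 2 ring = −(39/73)·1 = -39/73
totals (row 1 + row 2): sun 0 + 1 = 1, ring 0 + (-39/73) = -39/73, arm 0 + 0 = 0
asked cell (row1, arm) = 0

row1: w_G1=0 w_G3=0 w_R=0
row2: w_G1=1 w_G3=-39/73 w_R=0
total: w_G1=1 w_G3=-39/73 w_R=0
asked value: 0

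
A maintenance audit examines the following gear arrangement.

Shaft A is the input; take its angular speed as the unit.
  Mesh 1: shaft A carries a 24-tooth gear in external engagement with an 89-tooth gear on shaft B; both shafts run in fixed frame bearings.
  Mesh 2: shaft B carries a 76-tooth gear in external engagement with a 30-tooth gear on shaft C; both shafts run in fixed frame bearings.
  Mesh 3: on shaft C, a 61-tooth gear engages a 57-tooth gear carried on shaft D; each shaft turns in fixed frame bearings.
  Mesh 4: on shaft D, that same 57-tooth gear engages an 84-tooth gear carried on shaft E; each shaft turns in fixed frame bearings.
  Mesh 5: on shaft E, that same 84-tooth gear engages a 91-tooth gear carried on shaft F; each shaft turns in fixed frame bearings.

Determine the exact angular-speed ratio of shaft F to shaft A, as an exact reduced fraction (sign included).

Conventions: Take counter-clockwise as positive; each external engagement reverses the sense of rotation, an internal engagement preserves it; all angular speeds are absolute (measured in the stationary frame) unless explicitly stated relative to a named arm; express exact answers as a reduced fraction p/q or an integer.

-18544/40495

class = fixed-axis compound train [5 meshes; 5 ratios multiply, 5 sense flips]
mesh 1 [24T→89T]: running ratio 24/89, sense −
mesh 2 [76T→30T]: running ratio 304/445, sense +
mesh 3 [61T→57T]: running ratio 976/1335, sense −
mesh 4 [57T→84T]: running ratio 4636/9345, sense +
mesh 5 [84T→91T]: running ratio 18544/40495, sense −
ω_out/ω_in = -18544/40495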